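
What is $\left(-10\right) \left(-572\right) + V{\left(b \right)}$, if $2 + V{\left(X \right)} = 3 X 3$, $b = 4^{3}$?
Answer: $6294$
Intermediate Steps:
$b = 64$
$V{\left(X \right)} = -2 + 9 X$ ($V{\left(X \right)} = -2 + 3 X 3 = -2 + 9 X$)
$\left(-10\right) \left(-572\right) + V{\left(b \right)} = \left(-10\right) \left(-572\right) + \left(-2 + 9 \cdot 64\right) = 5720 + \left(-2 + 576\right) = 5720 + 574 = 6294$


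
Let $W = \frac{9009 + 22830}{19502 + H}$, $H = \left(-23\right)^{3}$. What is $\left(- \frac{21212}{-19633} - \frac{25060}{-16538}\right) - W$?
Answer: $- \frac{692638823291}{396934202265} \approx -1.745$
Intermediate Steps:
$H = -12167$
$W = \frac{10613}{2445}$ ($W = \frac{9009 + 22830}{19502 - 12167} = \frac{31839}{7335} = 31839 \cdot \frac{1}{7335} = \frac{10613}{2445} \approx 4.3407$)
$\left(- \frac{21212}{-19633} - \frac{25060}{-16538}\right) - W = \left(- \frac{21212}{-19633} - \frac{25060}{-16538}\right) - \frac{10613}{2445} = \left(\left(-21212\right) \left(- \frac{1}{19633}\right) - - \frac{12530}{8269}\right) - \frac{10613}{2445} = \left(\frac{21212}{19633} + \frac{12530}{8269}\right) - \frac{10613}{2445} = \frac{421403518}{162345277} - \frac{10613}{2445} = - \frac{692638823291}{396934202265}$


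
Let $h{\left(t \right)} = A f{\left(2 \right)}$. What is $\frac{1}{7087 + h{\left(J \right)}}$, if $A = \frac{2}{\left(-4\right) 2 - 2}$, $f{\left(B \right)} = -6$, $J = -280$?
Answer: $\frac{5}{35441} \approx 0.00014108$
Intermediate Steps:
$A = - \frac{1}{5}$ ($A = \frac{2}{-8 - 2} = \frac{2}{-10} = 2 \left(- \frac{1}{10}\right) = - \frac{1}{5} \approx -0.2$)
$h{\left(t \right)} = \frac{6}{5}$ ($h{\left(t \right)} = \left(- \frac{1}{5}\right) \left(-6\right) = \frac{6}{5}$)
$\frac{1}{7087 + h{\left(J \right)}} = \frac{1}{7087 + \frac{6}{5}} = \frac{1}{\frac{35441}{5}} = \frac{5}{35441}$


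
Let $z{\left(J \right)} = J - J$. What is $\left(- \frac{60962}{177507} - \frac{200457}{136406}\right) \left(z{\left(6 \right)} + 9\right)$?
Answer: $- \frac{24483047}{1500466} \approx -16.317$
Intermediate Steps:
$z{\left(J \right)} = 0$
$\left(- \frac{60962}{177507} - \frac{200457}{136406}\right) \left(z{\left(6 \right)} + 9\right) = \left(- \frac{60962}{177507} - \frac{200457}{136406}\right) \left(0 + 9\right) = \left(\left(-60962\right) \frac{1}{177507} - \frac{200457}{136406}\right) 9 = \left(- \frac{34}{99} - \frac{200457}{136406}\right) 9 = \left(- \frac{24483047}{13504194}\right) 9 = - \frac{24483047}{1500466}$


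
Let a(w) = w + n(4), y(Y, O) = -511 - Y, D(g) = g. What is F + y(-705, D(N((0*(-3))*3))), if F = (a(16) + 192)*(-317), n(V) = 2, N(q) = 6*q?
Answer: -66376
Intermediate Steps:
a(w) = 2 + w (a(w) = w + 2 = 2 + w)
F = -66570 (F = ((2 + 16) + 192)*(-317) = (18 + 192)*(-317) = 210*(-317) = -66570)
F + y(-705, D(N((0*(-3))*3))) = -66570 + (-511 - 1*(-705)) = -66570 + (-511 + 705) = -66570 + 194 = -66376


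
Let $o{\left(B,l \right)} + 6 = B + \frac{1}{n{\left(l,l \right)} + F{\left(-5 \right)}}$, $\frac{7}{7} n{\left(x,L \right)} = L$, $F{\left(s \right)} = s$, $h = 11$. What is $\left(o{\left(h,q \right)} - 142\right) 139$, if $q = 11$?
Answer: $- \frac{114119}{6} \approx -19020.0$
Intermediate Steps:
$n{\left(x,L \right)} = L$
$o{\left(B,l \right)} = -6 + B + \frac{1}{-5 + l}$ ($o{\left(B,l \right)} = -6 + \left(B + \frac{1}{l - 5}\right) = -6 + \left(B + \frac{1}{-5 + l}\right) = -6 + B + \frac{1}{-5 + l}$)
$\left(o{\left(h,q \right)} - 142\right) 139 = \left(\frac{31 - 66 - 55 + 11 \cdot 11}{-5 + 11} - 142\right) 139 = \left(\frac{31 - 66 - 55 + 121}{6} - 142\right) 139 = \left(\frac{1}{6} \cdot 31 - 142\right) 139 = \left(\frac{31}{6} - 142\right) 139 = \left(- \frac{821}{6}\right) 139 = - \frac{114119}{6}$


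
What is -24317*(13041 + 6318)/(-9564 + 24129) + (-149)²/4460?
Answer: -139948942921/4330660 ≈ -32316.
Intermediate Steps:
-24317*(13041 + 6318)/(-9564 + 24129) + (-149)²/4460 = -24317/(14565/19359) + 22201*(1/4460) = -24317/(14565*(1/19359)) + 22201/4460 = -24317/4855/6453 + 22201/4460 = -24317*6453/4855 + 22201/4460 = -156917601/4855 + 22201/4460 = -139948942921/4330660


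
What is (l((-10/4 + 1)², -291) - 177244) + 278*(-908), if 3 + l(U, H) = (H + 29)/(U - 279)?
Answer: -475644749/1107 ≈ -4.2967e+5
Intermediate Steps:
l(U, H) = -3 + (29 + H)/(-279 + U) (l(U, H) = -3 + (H + 29)/(U - 279) = -3 + (29 + H)/(-279 + U))
(l((-10/4 + 1)², -291) - 177244) + 278*(-908) = ((866 - 291 - 3*(-10/4 + 1)²)/(-279 + (-10/4 + 1)²) - 177244) + 278*(-908) = ((866 - 291 - 3*(-10*¼ + 1)²)/(-279 + (-10*¼ + 1)²) - 177244) - 252424 = ((866 - 291 - 3*(-5/2 + 1)²)/(-279 + (-5/2 + 1)²) - 177244) - 252424 = ((866 - 291 - 3*(-3/2)²)/(-279 + (-3/2)²) - 177244) - 252424 = ((866 - 291 - 3*9/4)/(-279 + 9/4) - 177244) - 252424 = ((866 - 291 - 27/4)/(-1107/4) - 177244) - 252424 = (-4/1107*2273/4 - 177244) - 252424 = (-2273/1107 - 177244) - 252424 = -196211381/1107 - 252424 = -475644749/1107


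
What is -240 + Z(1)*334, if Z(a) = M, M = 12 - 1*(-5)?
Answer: 5438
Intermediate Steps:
M = 17 (M = 12 + 5 = 17)
Z(a) = 17
-240 + Z(1)*334 = -240 + 17*334 = -240 + 5678 = 5438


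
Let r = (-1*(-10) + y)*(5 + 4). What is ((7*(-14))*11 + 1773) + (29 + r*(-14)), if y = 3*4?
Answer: -2048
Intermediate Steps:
y = 12
r = 198 (r = (-1*(-10) + 12)*(5 + 4) = (10 + 12)*9 = 22*9 = 198)
((7*(-14))*11 + 1773) + (29 + r*(-14)) = ((7*(-14))*11 + 1773) + (29 + 198*(-14)) = (-98*11 + 1773) + (29 - 2772) = (-1078 + 1773) - 2743 = 695 - 2743 = -2048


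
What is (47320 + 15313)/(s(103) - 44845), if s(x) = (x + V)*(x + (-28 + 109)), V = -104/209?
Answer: -13090297/5430773 ≈ -2.4104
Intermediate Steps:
V = -104/209 (V = -104*1/209 = -104/209 ≈ -0.49761)
s(x) = (81 + x)*(-104/209 + x) (s(x) = (x - 104/209)*(x + (-28 + 109)) = (-104/209 + x)*(x + 81) = (-104/209 + x)*(81 + x) = (81 + x)*(-104/209 + x))
(47320 + 15313)/(s(103) - 44845) = (47320 + 15313)/((-8424/209 + 103² + (16825/209)*103) - 44845) = 62633/((-8424/209 + 10609 + 1732975/209) - 44845) = 62633/(3941832/209 - 44845) = 62633/(-5430773/209) = 62633*(-209/5430773) = -13090297/5430773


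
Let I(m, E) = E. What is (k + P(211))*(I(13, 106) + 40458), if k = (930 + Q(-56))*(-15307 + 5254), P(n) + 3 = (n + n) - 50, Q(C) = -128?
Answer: -327032525268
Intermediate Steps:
P(n) = -53 + 2*n (P(n) = -3 + ((n + n) - 50) = -3 + (2*n - 50) = -3 + (-50 + 2*n) = -53 + 2*n)
k = -8062506 (k = (930 - 128)*(-15307 + 5254) = 802*(-10053) = -8062506)
(k + P(211))*(I(13, 106) + 40458) = (-8062506 + (-53 + 2*211))*(106 + 40458) = (-8062506 + (-53 + 422))*40564 = (-8062506 + 369)*40564 = -8062137*40564 = -327032525268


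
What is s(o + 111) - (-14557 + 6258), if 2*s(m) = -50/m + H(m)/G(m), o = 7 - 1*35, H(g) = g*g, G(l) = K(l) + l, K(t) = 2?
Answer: 117666427/14110 ≈ 8339.2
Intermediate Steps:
G(l) = 2 + l
H(g) = g²
o = -28 (o = 7 - 35 = -28)
s(m) = -25/m + m²/(2*(2 + m)) (s(m) = (-50/m + m²/(2 + m))/2 = -25/m + m²/(2*(2 + m)))
s(o + 111) - (-14557 + 6258) = (-100 + (-28 + 111)³ - 50*(-28 + 111))/(2*(-28 + 111)*(2 + (-28 + 111))) - (-14557 + 6258) = (½)*(-100 + 83³ - 50*83)/(83*(2 + 83)) - 1*(-8299) = (½)*(1/83)*(-100 + 571787 - 4150)/85 + 8299 = (½)*(1/83)*(1/85)*567537 + 8299 = 567537/14110 + 8299 = 117666427/14110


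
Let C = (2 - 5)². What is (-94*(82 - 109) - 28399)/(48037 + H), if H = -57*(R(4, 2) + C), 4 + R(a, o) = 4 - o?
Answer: -25861/47638 ≈ -0.54286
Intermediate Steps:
R(a, o) = -o (R(a, o) = -4 + (4 - o) = -o)
C = 9 (C = (-3)² = 9)
H = -399 (H = -57*(-1*2 + 9) = -57*(-2 + 9) = -57*7 = -399)
(-94*(82 - 109) - 28399)/(48037 + H) = (-94*(82 - 109) - 28399)/(48037 - 399) = (-94*(-27) - 28399)/47638 = (2538 - 28399)*(1/47638) = -25861*1/47638 = -25861/47638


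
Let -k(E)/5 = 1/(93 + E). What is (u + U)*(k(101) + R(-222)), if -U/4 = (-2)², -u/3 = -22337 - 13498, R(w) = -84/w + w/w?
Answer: 1043610701/7178 ≈ 1.4539e+5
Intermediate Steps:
R(w) = 1 - 84/w (R(w) = -84/w + 1 = 1 - 84/w)
k(E) = -5/(93 + E)
u = 107505 (u = -3*(-22337 - 13498) = -3*(-35835) = 107505)
U = -16 (U = -4*(-2)² = -4*4 = -16)
(u + U)*(k(101) + R(-222)) = (107505 - 16)*(-5/(93 + 101) + (-84 - 222)/(-222)) = 107489*(-5/194 - 1/222*(-306)) = 107489*(-5*1/194 + 51/37) = 107489*(-5/194 + 51/37) = 107489*(9709/7178) = 1043610701/7178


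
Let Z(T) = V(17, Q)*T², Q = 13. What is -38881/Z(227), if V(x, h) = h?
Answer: -38881/669877 ≈ -0.058042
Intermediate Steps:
Z(T) = 13*T²
-38881/Z(227) = -38881/(13*227²) = -38881/(13*51529) = -38881/669877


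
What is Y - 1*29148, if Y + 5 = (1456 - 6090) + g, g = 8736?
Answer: -25051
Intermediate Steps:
Y = 4097 (Y = -5 + ((1456 - 6090) + 8736) = -5 + (-4634 + 8736) = -5 + 4102 = 4097)
Y - 1*29148 = 4097 - 1*29148 = 4097 - 29148 = -25051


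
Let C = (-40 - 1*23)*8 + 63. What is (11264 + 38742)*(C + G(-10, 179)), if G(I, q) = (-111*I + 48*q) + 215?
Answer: 473856856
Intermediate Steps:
G(I, q) = 215 - 111*I + 48*q
C = -441 (C = (-40 - 23)*8 + 63 = -63*8 + 63 = -504 + 63 = -441)
(11264 + 38742)*(C + G(-10, 179)) = (11264 + 38742)*(-441 + (215 - 111*(-10) + 48*179)) = 50006*(-441 + (215 + 1110 + 8592)) = 50006*(-441 + 9917) = 50006*9476 = 473856856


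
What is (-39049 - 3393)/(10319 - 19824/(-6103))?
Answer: -259023526/62996681 ≈ -4.1117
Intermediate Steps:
(-39049 - 3393)/(10319 - 19824/(-6103)) = -42442/(10319 - 19824*(-1/6103)) = -42442/(10319 + 19824/6103) = -42442/62996681/6103 = -42442*6103/62996681 = -259023526/62996681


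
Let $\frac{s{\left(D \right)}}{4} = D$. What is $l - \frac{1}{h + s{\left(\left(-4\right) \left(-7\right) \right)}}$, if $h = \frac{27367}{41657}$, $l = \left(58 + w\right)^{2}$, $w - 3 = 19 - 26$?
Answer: $\frac{13684603459}{4692951} \approx 2916.0$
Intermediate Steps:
$s{\left(D \right)} = 4 D$
$w = -4$ ($w = 3 + \left(19 - 26\right) = 3 - 7 = -4$)
$l = 2916$ ($l = \left(58 - 4\right)^{2} = 54^{2} = 2916$)
$h = \frac{27367}{41657}$ ($h = 27367 \cdot \frac{1}{41657} = \frac{27367}{41657} \approx 0.65696$)
$l - \frac{1}{h + s{\left(\left(-4\right) \left(-7\right) \right)}} = 2916 - \frac{1}{\frac{27367}{41657} + 4 \left(\left(-4\right) \left(-7\right)\right)} = 2916 - \frac{1}{\frac{27367}{41657} + 4 \cdot 28} = 2916 - \frac{1}{\frac{27367}{41657} + 112} = 2916 - \frac{1}{\frac{4692951}{41657}} = 2916 - \frac{41657}{4692951} = \frac{13684603459}{4692951}$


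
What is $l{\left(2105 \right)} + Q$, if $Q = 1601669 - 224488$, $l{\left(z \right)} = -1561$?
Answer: $1375620$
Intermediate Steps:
$Q = 1377181$ ($Q = 1601669 - 224488 = 1377181$)
$l{\left(2105 \right)} + Q = -1561 + 1377181 = 1375620$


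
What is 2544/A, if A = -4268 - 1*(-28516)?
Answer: 318/3031 ≈ 0.10492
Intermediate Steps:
A = 24248 (A = -4268 + 28516 = 24248)
2544/A = 2544/24248 = 2544*(1/24248) = 318/3031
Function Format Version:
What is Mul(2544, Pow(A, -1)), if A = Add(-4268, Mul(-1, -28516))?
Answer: Rational(318, 3031) ≈ 0.10492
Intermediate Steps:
A = 24248 (A = Add(-4268, 28516) = 24248)
Mul(2544, Pow(A, -1)) = Mul(2544, Pow(24248, -1)) = Mul(2544, Rational(1, 24248)) = Rational(318, 3031)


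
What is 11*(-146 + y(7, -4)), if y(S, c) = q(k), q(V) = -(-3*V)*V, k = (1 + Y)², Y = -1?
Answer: -1606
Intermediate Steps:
k = 0 (k = (1 - 1)² = 0² = 0)
q(V) = 3*V² (q(V) = -(-3)*V² = 3*V²)
y(S, c) = 0 (y(S, c) = 3*0² = 3*0 = 0)
11*(-146 + y(7, -4)) = 11*(-146 + 0) = 11*(-146) = -1606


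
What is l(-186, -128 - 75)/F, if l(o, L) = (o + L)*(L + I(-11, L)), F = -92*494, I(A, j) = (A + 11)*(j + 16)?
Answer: -78967/45448 ≈ -1.7375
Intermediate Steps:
I(A, j) = (11 + A)*(16 + j)
F = -45448
l(o, L) = L*(L + o) (l(o, L) = (o + L)*(L + (176 + 11*L + 16*(-11) - 11*L)) = (L + o)*(L + (176 + 11*L - 176 - 11*L)) = (L + o)*(L + 0) = (L + o)*L = L*(L + o))
l(-186, -128 - 75)/F = ((-128 - 75)*((-128 - 75) - 186))/(-45448) = -203*(-203 - 186)*(-1/45448) = -203*(-389)*(-1/45448) = 78967*(-1/45448) = -78967/45448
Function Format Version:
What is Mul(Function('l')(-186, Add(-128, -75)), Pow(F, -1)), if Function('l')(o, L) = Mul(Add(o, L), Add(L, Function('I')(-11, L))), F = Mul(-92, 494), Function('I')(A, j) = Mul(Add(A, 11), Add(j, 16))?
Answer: Rational(-78967, 45448) ≈ -1.7375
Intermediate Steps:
Function('I')(A, j) = Mul(Add(11, A), Add(16, j))
F = -45448
Function('l')(o, L) = Mul(L, Add(L, o)) (Function('l')(o, L) = Mul(Add(o, L), Add(L, Add(176, Mul(11, L), Mul(16, -11), Mul(-11, L)))) = Mul(Add(L, o), Add(L, Add(176, Mul(11, L), -176, Mul(-11, L)))) = Mul(Add(L, o), Add(L, 0)) = Mul(Add(L, o), L) = Mul(L, Add(L, o)))
Mul(Function('l')(-186, Add(-128, -75)), Pow(F, -1)) = Mul(Mul(Add(-128, -75), Add(Add(-128, -75), -186)), Pow(-45448, -1)) = Mul(Mul(-203, Add(-203, -186)), Rational(-1, 45448)) = Mul(Mul(-203, -389), Rational(-1, 45448)) = Mul(78967, Rational(-1, 45448)) = Rational(-78967, 45448)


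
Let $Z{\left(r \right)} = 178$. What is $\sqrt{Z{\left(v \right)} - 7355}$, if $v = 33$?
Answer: $i \sqrt{7177} \approx 84.717 i$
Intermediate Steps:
$\sqrt{Z{\left(v \right)} - 7355} = \sqrt{178 - 7355} = \sqrt{-7177} = i \sqrt{7177}$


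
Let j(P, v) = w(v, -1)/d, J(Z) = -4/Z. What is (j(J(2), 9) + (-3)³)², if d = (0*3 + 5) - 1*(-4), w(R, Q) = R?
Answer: 676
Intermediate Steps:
d = 9 (d = (0 + 5) + 4 = 5 + 4 = 9)
j(P, v) = v/9
(j(J(2), 9) + (-3)³)² = ((⅑)*9 + (-3)³)² = (1 - 27)² = (-26)² = 676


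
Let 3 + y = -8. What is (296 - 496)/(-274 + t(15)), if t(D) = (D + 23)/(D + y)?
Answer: 400/529 ≈ 0.75614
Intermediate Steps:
y = -11 (y = -3 - 8 = -11)
t(D) = (23 + D)/(-11 + D) (t(D) = (D + 23)/(D - 11) = (23 + D)/(-11 + D))
(296 - 496)/(-274 + t(15)) = (296 - 496)/(-274 + (23 + 15)/(-11 + 15)) = -200/(-274 + 38/4) = -200/(-274 + (1/4)*38) = -200/(-274 + 19/2) = -200/(-529/2) = -200*(-2/529) = 400/529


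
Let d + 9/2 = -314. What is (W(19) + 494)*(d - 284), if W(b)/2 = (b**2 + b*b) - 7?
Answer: -1159210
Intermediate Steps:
W(b) = -14 + 4*b**2 (W(b) = 2*((b**2 + b*b) - 7) = 2*((b**2 + b**2) - 7) = 2*(2*b**2 - 7) = 2*(-7 + 2*b**2) = -14 + 4*b**2)
d = -637/2 (d = -9/2 - 314 = -637/2 ≈ -318.50)
(W(19) + 494)*(d - 284) = ((-14 + 4*19**2) + 494)*(-637/2 - 284) = ((-14 + 4*361) + 494)*(-1205/2) = ((-14 + 1444) + 494)*(-1205/2) = (1430 + 494)*(-1205/2) = 1924*(-1205/2) = -1159210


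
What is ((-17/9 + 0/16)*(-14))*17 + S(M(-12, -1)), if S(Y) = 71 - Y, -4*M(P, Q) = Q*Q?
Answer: 18749/36 ≈ 520.81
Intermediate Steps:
M(P, Q) = -Q**2/4 (M(P, Q) = -Q*Q/4 = -Q**2/4)
((-17/9 + 0/16)*(-14))*17 + S(M(-12, -1)) = ((-17/9 + 0/16)*(-14))*17 + (71 - (-1)*(-1)**2/4) = ((-17*1/9 + 0*(1/16))*(-14))*17 + (71 - (-1)/4) = ((-17/9 + 0)*(-14))*17 + (71 - 1*(-1/4)) = -17/9*(-14)*17 + (71 + 1/4) = (238/9)*17 + 285/4 = 4046/9 + 285/4 = 18749/36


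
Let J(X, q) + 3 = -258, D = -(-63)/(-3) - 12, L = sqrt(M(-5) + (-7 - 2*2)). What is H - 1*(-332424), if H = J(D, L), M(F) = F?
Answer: 332163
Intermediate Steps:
L = 4*I (L = sqrt(-5 + (-7 - 2*2)) = sqrt(-5 + (-7 - 4)) = sqrt(-5 - 11) = sqrt(-16) = 4*I ≈ 4.0*I)
D = -33 (D = -(-63)*(-1)/3 - 12 = -9*7/3 - 12 = -21 - 12 = -33)
J(X, q) = -261 (J(X, q) = -3 - 258 = -261)
H = -261
H - 1*(-332424) = -261 - 1*(-332424) = -261 + 332424 = 332163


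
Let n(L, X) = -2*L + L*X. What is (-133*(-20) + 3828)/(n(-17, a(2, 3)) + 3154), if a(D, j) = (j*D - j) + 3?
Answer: 3244/1543 ≈ 2.1024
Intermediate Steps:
a(D, j) = 3 - j + D*j (a(D, j) = (D*j - j) + 3 = (-j + D*j) + 3 = 3 - j + D*j)
(-133*(-20) + 3828)/(n(-17, a(2, 3)) + 3154) = (-133*(-20) + 3828)/(-17*(-2 + (3 - 1*3 + 2*3)) + 3154) = (2660 + 3828)/(-17*(-2 + (3 - 3 + 6)) + 3154) = 6488/(-17*(-2 + 6) + 3154) = 6488/(-17*4 + 3154) = 6488/(-68 + 3154) = 6488/3086 = 6488*(1/3086) = 3244/1543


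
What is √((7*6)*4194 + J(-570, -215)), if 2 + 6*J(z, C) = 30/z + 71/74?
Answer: √3133938128019/4218 ≈ 419.70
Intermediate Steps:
J(z, C) = -77/444 + 5/z (J(z, C) = -⅓ + (30/z + 71/74)/6 = -⅓ + (71/74 + 30/z)/6 = -⅓ + (71/444 + 5/z) = -77/444 + 5/z)
√((7*6)*4194 + J(-570, -215)) = √((7*6)*4194 + (-77/444 + 5/(-570))) = √(42*4194 + (-77/444 + 5*(-1/570))) = √(176148 + (-77/444 - 1/114)) = √(176148 - 1537/8436) = √(1485982991/8436) = √3133938128019/4218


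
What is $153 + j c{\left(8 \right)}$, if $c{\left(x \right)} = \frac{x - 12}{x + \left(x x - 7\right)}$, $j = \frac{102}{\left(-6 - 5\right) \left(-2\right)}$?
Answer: $\frac{109191}{715} \approx 152.71$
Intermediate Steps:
$j = \frac{51}{11}$ ($j = \frac{102}{\left(-11\right) \left(-2\right)} = \frac{102}{22} = 102 \cdot \frac{1}{22} = \frac{51}{11} \approx 4.6364$)
$c{\left(x \right)} = \frac{-12 + x}{-7 + x + x^{2}}$ ($c{\left(x \right)} = \frac{-12 + x}{x + \left(x^{2} - 7\right)} = \frac{-12 + x}{x + \left(-7 + x^{2}\right)} = \frac{-12 + x}{-7 + x + x^{2}}$)
$153 + j c{\left(8 \right)} = 153 + \frac{51 \frac{-12 + 8}{-7 + 8 + 8^{2}}}{11} = 153 + \frac{51 \frac{1}{-7 + 8 + 64} \left(-4\right)}{11} = 153 + \frac{51 \cdot \frac{1}{65} \left(-4\right)}{11} = 153 + \frac{51}{11} \left(- \frac{4}{65}\right) = 153 - \frac{204}{715} = \frac{109191}{715}$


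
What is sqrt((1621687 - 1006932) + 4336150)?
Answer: sqrt(4950905) ≈ 2225.1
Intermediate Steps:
sqrt((1621687 - 1006932) + 4336150) = sqrt(614755 + 4336150) = sqrt(4950905)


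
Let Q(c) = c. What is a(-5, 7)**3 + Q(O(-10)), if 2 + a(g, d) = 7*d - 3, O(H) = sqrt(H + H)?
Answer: 85184 + 2*I*sqrt(5) ≈ 85184.0 + 4.4721*I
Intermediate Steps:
O(H) = sqrt(2)*sqrt(H) (O(H) = sqrt(2*H) = sqrt(2)*sqrt(H))
a(g, d) = -5 + 7*d (a(g, d) = -2 + (7*d - 3) = -2 + (-3 + 7*d) = -5 + 7*d)
a(-5, 7)**3 + Q(O(-10)) = (-5 + 7*7)**3 + sqrt(2)*sqrt(-10) = (-5 + 49)**3 + sqrt(2)*(I*sqrt(10)) = 44**3 + 2*I*sqrt(5) = 85184 + 2*I*sqrt(5)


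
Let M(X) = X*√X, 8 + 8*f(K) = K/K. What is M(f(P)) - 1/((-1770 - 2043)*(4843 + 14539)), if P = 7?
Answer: 1/73903566 - 7*I*√14/32 ≈ 1.3531e-8 - 0.81849*I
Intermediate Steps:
f(K) = -7/8 (f(K) = -1 + (K/K)/8 = -1 + (⅛)*1 = -1 + ⅛ = -7/8)
M(X) = X^(3/2)
M(f(P)) - 1/((-1770 - 2043)*(4843 + 14539)) = (-7/8)^(3/2) - 1/((-1770 - 2043)*(4843 + 14539)) = -7*I*√14/32 - 1/((-3813*19382)) = -7*I*√14/32 - 1/(-73903566) = -7*I*√14/32 - 1*(-1/73903566) = -7*I*√14/32 + 1/73903566 = 1/73903566 - 7*I*√14/32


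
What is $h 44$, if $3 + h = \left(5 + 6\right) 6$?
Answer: $2772$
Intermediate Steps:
$h = 63$ ($h = -3 + \left(5 + 6\right) 6 = -3 + 11 \cdot 6 = -3 + 66 = 63$)
$h 44 = 63 \cdot 44 = 2772$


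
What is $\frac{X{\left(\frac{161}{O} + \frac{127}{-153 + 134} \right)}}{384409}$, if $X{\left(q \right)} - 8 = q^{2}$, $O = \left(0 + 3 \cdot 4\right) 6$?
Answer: $\frac{51998617}{719392228416} \approx 7.2281 \cdot 10^{-5}$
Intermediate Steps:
$O = 72$ ($O = \left(0 + 12\right) 6 = 12 \cdot 6 = 72$)
$X{\left(q \right)} = 8 + q^{2}$
$\frac{X{\left(\frac{161}{O} + \frac{127}{-153 + 134} \right)}}{384409} = \frac{8 + \left(\frac{161}{72} + \frac{127}{-153 + 134}\right)^{2}}{384409} = \left(8 + \left(161 \cdot \frac{1}{72} + \frac{127}{-19}\right)^{2}\right) \frac{1}{384409} = \left(8 + \left(\frac{161}{72} + 127 \left(- \frac{1}{19}\right)\right)^{2}\right) \frac{1}{384409} = \left(8 + \left(\frac{161}{72} - \frac{127}{19}\right)^{2}\right) \frac{1}{384409} = \left(8 + \left(- \frac{6085}{1368}\right)^{2}\right) \frac{1}{384409} = \left(8 + \frac{37027225}{1871424}\right) \frac{1}{384409} = \frac{51998617}{1871424} \cdot \frac{1}{384409} = \frac{51998617}{719392228416}$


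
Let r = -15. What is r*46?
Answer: -690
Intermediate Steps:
r*46 = -15*46 = -690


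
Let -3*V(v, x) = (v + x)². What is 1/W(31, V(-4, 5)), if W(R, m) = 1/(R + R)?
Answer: 62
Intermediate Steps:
V(v, x) = -(v + x)²/3
W(R, m) = 1/(2*R)
1/W(31, V(-4, 5)) = 1/((½)/31) = 1/((½)*(1/31)) = 1/(1/62) = 62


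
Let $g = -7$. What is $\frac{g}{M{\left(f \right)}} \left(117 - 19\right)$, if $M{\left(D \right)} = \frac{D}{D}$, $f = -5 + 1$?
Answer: $-686$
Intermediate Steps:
$f = -4$
$M{\left(D \right)} = 1$
$\frac{g}{M{\left(f \right)}} \left(117 - 19\right) = - \frac{7}{1} \left(117 - 19\right) = \left(-7\right) 1 \cdot 98 = \left(-7\right) 98 = -686$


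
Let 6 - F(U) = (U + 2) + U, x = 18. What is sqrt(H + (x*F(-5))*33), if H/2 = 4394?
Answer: 4*sqrt(1069) ≈ 130.78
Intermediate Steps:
F(U) = 4 - 2*U (F(U) = 6 - ((U + 2) + U) = 6 - ((2 + U) + U) = 6 - (2 + 2*U) = 6 + (-2 - 2*U) = 4 - 2*U)
H = 8788 (H = 2*4394 = 8788)
sqrt(H + (x*F(-5))*33) = sqrt(8788 + (18*(4 - 2*(-5)))*33) = sqrt(8788 + (18*(4 + 10))*33) = sqrt(8788 + (18*14)*33) = sqrt(8788 + 252*33) = sqrt(8788 + 8316) = sqrt(17104) = 4*sqrt(1069)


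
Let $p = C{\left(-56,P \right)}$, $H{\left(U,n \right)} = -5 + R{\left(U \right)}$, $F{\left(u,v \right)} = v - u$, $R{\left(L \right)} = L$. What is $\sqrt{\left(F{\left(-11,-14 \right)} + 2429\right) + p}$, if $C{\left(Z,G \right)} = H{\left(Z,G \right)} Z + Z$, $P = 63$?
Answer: $\sqrt{5786} \approx 76.066$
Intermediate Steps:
$H{\left(U,n \right)} = -5 + U$
$C{\left(Z,G \right)} = Z + Z \left(-5 + Z\right)$ ($C{\left(Z,G \right)} = \left(-5 + Z\right) Z + Z = Z \left(-5 + Z\right) + Z = Z + Z \left(-5 + Z\right)$)
$p = 3360$ ($p = - 56 \left(-4 - 56\right) = \left(-56\right) \left(-60\right) = 3360$)
$\sqrt{\left(F{\left(-11,-14 \right)} + 2429\right) + p} = \sqrt{\left(\left(-14 - -11\right) + 2429\right) + 3360} = \sqrt{\left(\left(-14 + 11\right) + 2429\right) + 3360} = \sqrt{\left(-3 + 2429\right) + 3360} = \sqrt{2426 + 3360} = \sqrt{5786}$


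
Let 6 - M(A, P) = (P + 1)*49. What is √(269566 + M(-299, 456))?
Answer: √247179 ≈ 497.17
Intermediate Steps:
M(A, P) = -43 - 49*P (M(A, P) = 6 - (P + 1)*49 = 6 - (1 + P)*49 = 6 - (49 + 49*P) = 6 + (-49 - 49*P) = -43 - 49*P)
√(269566 + M(-299, 456)) = √(269566 + (-43 - 49*456)) = √(269566 + (-43 - 22344)) = √(269566 - 22387) = √247179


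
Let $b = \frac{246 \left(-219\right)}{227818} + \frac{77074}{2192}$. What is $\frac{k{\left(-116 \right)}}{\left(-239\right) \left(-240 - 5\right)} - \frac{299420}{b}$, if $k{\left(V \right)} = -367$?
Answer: $- \frac{2188838415335520827}{255310818938455} \approx -8573.2$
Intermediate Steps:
$b = \frac{4360188181}{124844264}$ ($b = \left(-53874\right) \frac{1}{227818} + 77074 \cdot \frac{1}{2192} = - \frac{26937}{113909} + \frac{38537}{1096} = \frac{4360188181}{124844264} \approx 34.925$)
$\frac{k{\left(-116 \right)}}{\left(-239\right) \left(-240 - 5\right)} - \frac{299420}{b} = - \frac{367}{\left(-239\right) \left(-240 - 5\right)} - \frac{299420}{\frac{4360188181}{124844264}} = - \frac{367}{\left(-239\right) \left(-245\right)} - \frac{37380869526880}{4360188181} = - \frac{367}{58555} - \frac{37380869526880}{4360188181} = - \frac{2188838415335520827}{255310818938455}$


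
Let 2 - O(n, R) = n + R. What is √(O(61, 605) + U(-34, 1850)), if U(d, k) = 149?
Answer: I*√515 ≈ 22.694*I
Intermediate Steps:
O(n, R) = 2 - R - n (O(n, R) = 2 - (n + R) = 2 - (R + n) = 2 + (-R - n) = 2 - R - n)
√(O(61, 605) + U(-34, 1850)) = √((2 - 1*605 - 1*61) + 149) = √((2 - 605 - 61) + 149) = √(-664 + 149) = √(-515) = I*√515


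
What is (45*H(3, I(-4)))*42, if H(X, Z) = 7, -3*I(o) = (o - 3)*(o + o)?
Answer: 13230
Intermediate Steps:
I(o) = -2*o*(-3 + o)/3 (I(o) = -(o - 3)*(o + o)/3 = -(-3 + o)*2*o/3 = -2*o*(-3 + o)/3)
(45*H(3, I(-4)))*42 = (45*7)*42 = 315*42 = 13230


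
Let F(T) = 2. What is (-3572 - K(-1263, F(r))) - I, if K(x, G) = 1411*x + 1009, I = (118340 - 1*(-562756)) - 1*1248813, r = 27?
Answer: 2345229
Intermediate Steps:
I = -567717 (I = (118340 + 562756) - 1248813 = 681096 - 1248813 = -567717)
K(x, G) = 1009 + 1411*x
(-3572 - K(-1263, F(r))) - I = (-3572 - (1009 + 1411*(-1263))) - 1*(-567717) = (-3572 - (1009 - 1782093)) + 567717 = (-3572 - 1*(-1781084)) + 567717 = (-3572 + 1781084) + 567717 = 1777512 + 567717 = 2345229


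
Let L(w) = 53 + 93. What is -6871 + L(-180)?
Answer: -6725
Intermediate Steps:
L(w) = 146
-6871 + L(-180) = -6871 + 146 = -6725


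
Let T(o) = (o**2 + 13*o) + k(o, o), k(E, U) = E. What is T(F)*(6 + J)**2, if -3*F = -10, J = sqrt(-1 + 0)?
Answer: 18200/9 + 2080*I/3 ≈ 2022.2 + 693.33*I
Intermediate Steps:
J = I (J = sqrt(-1) = I ≈ 1.0*I)
F = 10/3 (F = -1/3*(-10) = 10/3 ≈ 3.3333)
T(o) = o**2 + 14*o (T(o) = (o**2 + 13*o) + o = o**2 + 14*o)
T(F)*(6 + J)**2 = (10*(14 + 10/3)/3)*(6 + I)**2 = ((10/3)*(52/3))*(6 + I)**2 = 520*(6 + I)**2/9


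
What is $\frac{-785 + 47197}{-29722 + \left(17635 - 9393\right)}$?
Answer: $- \frac{11603}{5370} \approx -2.1607$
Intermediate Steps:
$\frac{-785 + 47197}{-29722 + \left(17635 - 9393\right)} = \frac{46412}{-29722 + 8242} = \frac{46412}{-21480} = 46412 \left(- \frac{1}{21480}\right) = - \frac{11603}{5370}$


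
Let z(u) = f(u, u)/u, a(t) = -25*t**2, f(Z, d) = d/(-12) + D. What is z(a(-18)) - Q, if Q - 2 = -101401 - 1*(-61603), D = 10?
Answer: 64469383/1620 ≈ 39796.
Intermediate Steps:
f(Z, d) = 10 - d/12 (f(Z, d) = d/(-12) + 10 = d*(-1/12) + 10 = -d/12 + 10 = 10 - d/12)
z(u) = (10 - u/12)/u
Q = -39796 (Q = 2 + (-101401 - 1*(-61603)) = 2 + (-101401 + 61603) = 2 - 39798 = -39796)
z(a(-18)) - Q = (120 - (-25)*(-18)**2)/(12*((-25*(-18)**2))) - 1*(-39796) = (120 - (-25)*324)/(12*((-25*324))) + 39796 = (1/12)*(120 - 1*(-8100))/(-8100) + 39796 = (1/12)*(-1/8100)*(120 + 8100) + 39796 = (1/12)*(-1/8100)*8220 + 39796 = -137/1620 + 39796 = 64469383/1620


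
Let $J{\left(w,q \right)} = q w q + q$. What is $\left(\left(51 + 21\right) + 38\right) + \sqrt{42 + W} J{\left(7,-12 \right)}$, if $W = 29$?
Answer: $110 + 996 \sqrt{71} \approx 8502.4$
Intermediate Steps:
$J{\left(w,q \right)} = q + w q^{2}$ ($J{\left(w,q \right)} = w q^{2} + q = q + w q^{2}$)
$\left(\left(51 + 21\right) + 38\right) + \sqrt{42 + W} J{\left(7,-12 \right)} = \left(\left(51 + 21\right) + 38\right) + \sqrt{42 + 29} \left(- 12 \left(1 - 84\right)\right) = \left(72 + 38\right) + \sqrt{71} \left(- 12 \left(1 - 84\right)\right) = 110 + \sqrt{71} \left(\left(-12\right) \left(-83\right)\right) = 110 + \sqrt{71} \cdot 996 = 110 + 996 \sqrt{71}$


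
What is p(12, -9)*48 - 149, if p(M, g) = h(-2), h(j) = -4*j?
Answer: 235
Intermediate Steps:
p(M, g) = 8 (p(M, g) = -4*(-2) = 8)
p(12, -9)*48 - 149 = 8*48 - 149 = 384 - 149 = 235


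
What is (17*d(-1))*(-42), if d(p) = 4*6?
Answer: -17136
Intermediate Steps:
d(p) = 24
(17*d(-1))*(-42) = (17*24)*(-42) = 408*(-42) = -17136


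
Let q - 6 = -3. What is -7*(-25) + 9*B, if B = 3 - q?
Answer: 175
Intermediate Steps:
q = 3 (q = 6 - 3 = 3)
B = 0 (B = 3 - 1*3 = 3 - 3 = 0)
-7*(-25) + 9*B = -7*(-25) + 9*0 = 175 + 0 = 175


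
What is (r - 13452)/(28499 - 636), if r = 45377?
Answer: 31925/27863 ≈ 1.1458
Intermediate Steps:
(r - 13452)/(28499 - 636) = (45377 - 13452)/(28499 - 636) = 31925/27863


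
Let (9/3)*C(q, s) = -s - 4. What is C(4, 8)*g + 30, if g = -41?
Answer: 194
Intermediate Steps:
C(q, s) = -4/3 - s/3 (C(q, s) = (-s - 4)/3 = (-4 - s)/3 = -4/3 - s/3)
C(4, 8)*g + 30 = (-4/3 - ⅓*8)*(-41) + 30 = (-4/3 - 8/3)*(-41) + 30 = -4*(-41) + 30 = 164 + 30 = 194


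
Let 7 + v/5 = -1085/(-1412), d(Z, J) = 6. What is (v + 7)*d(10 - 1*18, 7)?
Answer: -102333/706 ≈ -144.95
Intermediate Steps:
v = -43995/1412 (v = -35 + 5*(-1085/(-1412)) = -35 + 5*(-1085*(-1/1412)) = -35 + 5*(1085/1412) = -35 + 5425/1412 = -43995/1412 ≈ -31.158)
(v + 7)*d(10 - 1*18, 7) = (-43995/1412 + 7)*6 = -34111/1412*6 = -102333/706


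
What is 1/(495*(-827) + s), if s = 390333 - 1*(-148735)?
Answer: 1/129703 ≈ 7.7099e-6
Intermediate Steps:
s = 539068 (s = 390333 + 148735 = 539068)
1/(495*(-827) + s) = 1/(495*(-827) + 539068) = 1/(-409365 + 539068) = 1/129703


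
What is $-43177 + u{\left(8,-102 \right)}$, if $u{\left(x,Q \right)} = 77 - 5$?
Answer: $-43105$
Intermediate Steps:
$u{\left(x,Q \right)} = 72$ ($u{\left(x,Q \right)} = 77 - 5 = 72$)
$-43177 + u{\left(8,-102 \right)} = -43177 + 72 = -43105$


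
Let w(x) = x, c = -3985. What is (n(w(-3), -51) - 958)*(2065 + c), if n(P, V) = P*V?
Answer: 1545600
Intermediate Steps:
(n(w(-3), -51) - 958)*(2065 + c) = (-3*(-51) - 958)*(2065 - 3985) = (153 - 958)*(-1920) = -805*(-1920) = 1545600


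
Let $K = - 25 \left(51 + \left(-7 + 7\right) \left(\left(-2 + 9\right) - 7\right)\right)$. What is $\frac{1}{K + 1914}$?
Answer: $\frac{1}{639} \approx 0.0015649$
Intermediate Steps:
$K = -1275$ ($K = - 25 \left(51 + 0 \left(7 - 7\right)\right) = - 25 \left(51 + 0 \cdot 0\right) = - 25 \left(51 + 0\right) = \left(-25\right) 51 = -1275$)
$\frac{1}{K + 1914} = \frac{1}{-1275 + 1914} = \frac{1}{639}$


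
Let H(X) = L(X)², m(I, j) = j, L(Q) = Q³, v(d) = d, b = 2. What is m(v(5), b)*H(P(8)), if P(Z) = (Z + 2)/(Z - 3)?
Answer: 128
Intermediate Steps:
P(Z) = (2 + Z)/(-3 + Z)
H(X) = X⁶ (H(X) = (X³)² = X⁶)
m(v(5), b)*H(P(8)) = 2*((2 + 8)/(-3 + 8))⁶ = 2*(10/5)⁶ = 2*((⅕)*10)⁶ = 2*2⁶ = 2*64 = 128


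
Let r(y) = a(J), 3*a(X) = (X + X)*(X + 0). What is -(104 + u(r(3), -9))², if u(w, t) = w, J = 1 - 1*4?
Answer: -12100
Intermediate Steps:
J = -3 (J = 1 - 4 = -3)
a(X) = 2*X²/3 (a(X) = ((X + X)*(X + 0))/3 = ((2*X)*X)/3 = (2*X²)/3 = 2*X²/3)
r(y) = 6 (r(y) = (⅔)*(-3)² = (⅔)*9 = 6)
-(104 + u(r(3), -9))² = -(104 + 6)² = -1*110² = -1*12100 = -12100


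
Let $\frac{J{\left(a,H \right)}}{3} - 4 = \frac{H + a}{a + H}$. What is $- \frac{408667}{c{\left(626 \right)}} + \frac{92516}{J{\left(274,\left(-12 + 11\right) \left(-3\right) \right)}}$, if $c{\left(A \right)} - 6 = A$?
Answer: $\frac{662533}{120} \approx 5521.1$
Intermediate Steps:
$J{\left(a,H \right)} = 15$ ($J{\left(a,H \right)} = 12 + 3 \frac{H + a}{a + H} = 12 + 3 \frac{H + a}{H + a} = 12 + 3 \cdot 1 = 12 + 3 = 15$)
$c{\left(A \right)} = 6 + A$
$- \frac{408667}{c{\left(626 \right)}} + \frac{92516}{J{\left(274,\left(-12 + 11\right) \left(-3\right) \right)}} = - \frac{408667}{6 + 626} + \frac{92516}{15} = - \frac{408667}{632} + 92516 \cdot \frac{1}{15} = \left(-408667\right) \frac{1}{632} + \frac{92516}{15} = - \frac{5173}{8} + \frac{92516}{15} = \frac{662533}{120}$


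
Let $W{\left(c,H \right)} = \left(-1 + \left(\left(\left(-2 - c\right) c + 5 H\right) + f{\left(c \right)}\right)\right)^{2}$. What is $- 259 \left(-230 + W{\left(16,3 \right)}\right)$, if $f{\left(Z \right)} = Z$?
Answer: $-17180506$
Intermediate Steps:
$W{\left(c,H \right)} = \left(-1 + c + 5 H + c \left(-2 - c\right)\right)^{2}$ ($W{\left(c,H \right)} = \left(-1 + \left(\left(\left(-2 - c\right) c + 5 H\right) + c\right)\right)^{2} = \left(-1 + \left(\left(c \left(-2 - c\right) + 5 H\right) + c\right)\right)^{2} = \left(-1 + \left(\left(5 H + c \left(-2 - c\right)\right) + c\right)\right)^{2} = \left(-1 + \left(c + 5 H + c \left(-2 - c\right)\right)\right)^{2} = \left(-1 + c + 5 H + c \left(-2 - c\right)\right)^{2}$)
$- 259 \left(-230 + W{\left(16,3 \right)}\right) = - 259 \left(-230 + \left(1 + 16 + 16^{2} - 15\right)^{2}\right) = - 259 \left(-230 + \left(1 + 16 + 256 - 15\right)^{2}\right) = - 259 \left(-230 + 258^{2}\right) = - 259 \left(-230 + 66564\right) = \left(-259\right) 66334 = -17180506$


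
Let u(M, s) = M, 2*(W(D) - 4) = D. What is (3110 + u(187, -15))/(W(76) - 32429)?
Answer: -3297/32387 ≈ -0.10180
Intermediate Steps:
W(D) = 4 + D/2
(3110 + u(187, -15))/(W(76) - 32429) = (3110 + 187)/((4 + (½)*76) - 32429) = 3297/((4 + 38) - 32429) = 3297/(42 - 32429) = 3297/(-32387) = 3297*(-1/32387) = -3297/32387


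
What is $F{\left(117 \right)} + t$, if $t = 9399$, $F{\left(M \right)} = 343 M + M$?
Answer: $49647$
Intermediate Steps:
$F{\left(M \right)} = 344 M$
$F{\left(117 \right)} + t = 344 \cdot 117 + 9399 = 40248 + 9399 = 49647$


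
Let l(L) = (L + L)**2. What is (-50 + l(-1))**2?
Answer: 2116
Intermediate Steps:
l(L) = 4*L**2 (l(L) = (2*L)**2 = 4*L**2)
(-50 + l(-1))**2 = (-50 + 4*(-1)**2)**2 = (-50 + 4*1)**2 = (-50 + 4)**2 = (-46)**2 = 2116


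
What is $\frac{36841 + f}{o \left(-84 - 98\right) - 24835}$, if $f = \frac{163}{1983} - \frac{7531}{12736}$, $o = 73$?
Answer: $- \frac{930424575403}{962764458048} \approx -0.96641$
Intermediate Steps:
$f = - \frac{12858005}{25255488}$ ($f = 163 \cdot \frac{1}{1983} - \frac{7531}{12736} = \frac{163}{1983} - \frac{7531}{12736} = - \frac{12858005}{25255488} \approx -0.50912$)
$\frac{36841 + f}{o \left(-84 - 98\right) - 24835} = \frac{36841 - \frac{12858005}{25255488}}{73 \left(-84 - 98\right) - 24835} = \frac{930424575403}{25255488 \left(73 \left(-182\right) - 24835\right)} = \frac{930424575403}{25255488 \left(-13286 - 24835\right)} = \frac{930424575403}{25255488 \left(-38121\right)} = \frac{930424575403}{25255488} \left(- \frac{1}{38121}\right) = - \frac{930424575403}{962764458048}$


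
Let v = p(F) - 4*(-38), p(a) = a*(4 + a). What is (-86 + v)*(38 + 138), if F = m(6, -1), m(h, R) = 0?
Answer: 11616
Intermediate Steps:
F = 0
v = 152 (v = 0*(4 + 0) - 4*(-38) = 0*4 - 1*(-152) = 0 + 152 = 152)
(-86 + v)*(38 + 138) = (-86 + 152)*(38 + 138) = 66*176 = 11616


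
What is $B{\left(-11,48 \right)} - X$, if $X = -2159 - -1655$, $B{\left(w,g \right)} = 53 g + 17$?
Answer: $3065$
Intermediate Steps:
$B{\left(w,g \right)} = 17 + 53 g$
$X = -504$ ($X = -2159 + 1655 = -504$)
$B{\left(-11,48 \right)} - X = \left(17 + 53 \cdot 48\right) - -504 = \left(17 + 2544\right) + 504 = 2561 + 504 = 3065$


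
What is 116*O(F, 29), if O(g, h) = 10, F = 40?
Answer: 1160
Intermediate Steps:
116*O(F, 29) = 116*10 = 1160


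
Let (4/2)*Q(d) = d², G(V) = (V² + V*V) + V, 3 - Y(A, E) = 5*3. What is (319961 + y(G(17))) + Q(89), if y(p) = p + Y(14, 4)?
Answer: 649009/2 ≈ 3.2450e+5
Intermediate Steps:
Y(A, E) = -12 (Y(A, E) = 3 - 5*3 = 3 - 1*15 = 3 - 15 = -12)
G(V) = V + 2*V² (G(V) = (V² + V²) + V = 2*V² + V = V + 2*V²)
y(p) = -12 + p (y(p) = p - 12 = -12 + p)
Q(d) = d²/2
(319961 + y(G(17))) + Q(89) = (319961 + (-12 + 17*(1 + 2*17))) + (½)*89² = (319961 + (-12 + 17*(1 + 34))) + (½)*7921 = (319961 + (-12 + 17*35)) + 7921/2 = (319961 + (-12 + 595)) + 7921/2 = (319961 + 583) + 7921/2 = 320544 + 7921/2 = 649009/2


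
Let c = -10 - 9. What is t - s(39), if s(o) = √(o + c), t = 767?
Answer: 767 - 2*√5 ≈ 762.53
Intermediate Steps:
c = -19
s(o) = √(-19 + o) (s(o) = √(o - 19) = √(-19 + o))
t - s(39) = 767 - √(-19 + 39) = 767 - √20 = 767 - 2*√5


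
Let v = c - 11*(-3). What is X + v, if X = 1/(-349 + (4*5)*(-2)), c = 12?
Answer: 17504/389 ≈ 44.997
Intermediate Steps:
v = 45 (v = 12 - 11*(-3) = 12 + 33 = 45)
X = -1/389 (X = 1/(-349 + 20*(-2)) = 1/(-349 - 40) = 1/(-389) = -1/389 ≈ -0.0025707)
X + v = -1/389 + 45 = 17504/389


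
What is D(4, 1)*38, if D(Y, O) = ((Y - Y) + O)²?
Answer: 38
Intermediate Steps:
D(Y, O) = O² (D(Y, O) = (0 + O)² = O²)
D(4, 1)*38 = 1²*38 = 1*38 = 38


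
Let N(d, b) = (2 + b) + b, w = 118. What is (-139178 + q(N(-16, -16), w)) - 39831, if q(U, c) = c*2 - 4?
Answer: -178777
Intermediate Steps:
N(d, b) = 2 + 2*b
q(U, c) = -4 + 2*c (q(U, c) = 2*c - 4 = -4 + 2*c)
(-139178 + q(N(-16, -16), w)) - 39831 = (-139178 + (-4 + 2*118)) - 39831 = (-139178 + (-4 + 236)) - 39831 = (-139178 + 232) - 39831 = -138946 - 39831 = -178777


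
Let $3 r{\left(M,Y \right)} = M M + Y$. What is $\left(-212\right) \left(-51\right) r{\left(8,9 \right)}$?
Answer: $263092$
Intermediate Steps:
$r{\left(M,Y \right)} = \frac{Y}{3} + \frac{M^{2}}{3}$ ($r{\left(M,Y \right)} = \frac{M M + Y}{3} = \frac{M^{2} + Y}{3} = \frac{Y + M^{2}}{3} = \frac{Y}{3} + \frac{M^{2}}{3}$)
$\left(-212\right) \left(-51\right) r{\left(8,9 \right)} = \left(-212\right) \left(-51\right) \left(\frac{1}{3} \cdot 9 + \frac{8^{2}}{3}\right) = 10812 \left(3 + \frac{1}{3} \cdot 64\right) = 10812 \left(3 + \frac{64}{3}\right) = 10812 \cdot \frac{73}{3} = 263092$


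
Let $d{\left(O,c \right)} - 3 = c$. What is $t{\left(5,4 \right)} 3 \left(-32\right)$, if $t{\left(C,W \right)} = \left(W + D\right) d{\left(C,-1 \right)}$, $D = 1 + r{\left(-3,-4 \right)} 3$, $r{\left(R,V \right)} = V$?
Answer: $1344$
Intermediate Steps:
$d{\left(O,c \right)} = 3 + c$
$D = -11$ ($D = 1 - 12 = -11$)
$t{\left(C,W \right)} = -22 + 2 W$ ($t{\left(C,W \right)} = \left(W - 11\right) \left(3 - 1\right) = \left(-11 + W\right) 2 = -22 + 2 W$)
$t{\left(5,4 \right)} 3 \left(-32\right) = \left(-22 + 2 \cdot 4\right) 3 \left(-32\right) = \left(-22 + 8\right) \left(-96\right) = \left(-14\right) \left(-96\right) = 1344$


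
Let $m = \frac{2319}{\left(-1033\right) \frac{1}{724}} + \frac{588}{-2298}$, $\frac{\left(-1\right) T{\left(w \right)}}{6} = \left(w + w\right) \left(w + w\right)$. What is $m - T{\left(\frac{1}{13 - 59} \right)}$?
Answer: $- \frac{340219417244}{209293031} \approx -1625.6$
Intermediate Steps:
$T{\left(w \right)} = - 24 w^{2}$ ($T{\left(w \right)} = - 6 \left(w + w\right) \left(w + w\right) = - 6 \cdot 2 w 2 w = - 6 \cdot 4 w^{2} = - 24 w^{2}$)
$m = - \frac{643141382}{395639}$ ($m = \frac{2319}{\left(-1033\right) \frac{1}{724}} + 588 \left(- \frac{1}{2298}\right) = \frac{2319}{- \frac{1033}{724}} - \frac{98}{383} = 2319 \left(- \frac{724}{1033}\right) - \frac{98}{383} = - \frac{1678956}{1033} - \frac{98}{383} = - \frac{643141382}{395639} \approx -1625.6$)
$m - T{\left(\frac{1}{13 - 59} \right)} = - \frac{643141382}{395639} - - 24 \left(\frac{1}{13 - 59}\right)^{2} = - \frac{643141382}{395639} - - 24 \left(\frac{1}{-46}\right)^{2} = - \frac{643141382}{395639} - - 24 \left(- \frac{1}{46}\right)^{2} = - \frac{643141382}{395639} - \left(-24\right) \frac{1}{2116} = - \frac{643141382}{395639} - - \frac{6}{529} = - \frac{643141382}{395639} + \frac{6}{529} = - \frac{340219417244}{209293031}$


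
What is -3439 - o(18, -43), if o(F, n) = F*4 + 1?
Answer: -3512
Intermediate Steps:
o(F, n) = 1 + 4*F (o(F, n) = 4*F + 1 = 1 + 4*F)
-3439 - o(18, -43) = -3439 - (1 + 4*18) = -3439 - (1 + 72) = -3439 - 1*73 = -3439 - 73 = -3512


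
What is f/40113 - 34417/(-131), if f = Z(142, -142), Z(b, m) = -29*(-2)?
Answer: 1380576719/5254803 ≈ 262.73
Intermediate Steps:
Z(b, m) = 58
f = 58
f/40113 - 34417/(-131) = 58/40113 - 34417/(-131) = 58*(1/40113) - 34417*(-1/131) = 58/40113 + 34417/131 = 1380576719/5254803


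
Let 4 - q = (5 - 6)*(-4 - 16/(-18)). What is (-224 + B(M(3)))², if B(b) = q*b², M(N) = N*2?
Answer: 36864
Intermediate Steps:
M(N) = 2*N
q = 8/9 (q = 4 - (5 - 6)*(-4 - 16/(-18)) = 4 - (-1)*(-4 - 16*(-1/18)) = 4 - (-1)*(-4 + 8/9) = 4 - (-1)*(-28)/9 = 4 - 1*28/9 = 4 - 28/9 = 8/9 ≈ 0.88889)
B(b) = 8*b²/9
(-224 + B(M(3)))² = (-224 + 8*(2*3)²/9)² = (-224 + (8/9)*6²)² = (-224 + (8/9)*36)² = (-224 + 32)² = (-192)² = 36864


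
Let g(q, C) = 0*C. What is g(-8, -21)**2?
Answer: 0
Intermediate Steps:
g(q, C) = 0
g(-8, -21)**2 = 0**2 = 0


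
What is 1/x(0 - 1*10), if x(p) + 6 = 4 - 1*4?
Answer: -⅙ ≈ -0.16667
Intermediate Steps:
x(p) = -6 (x(p) = -6 + (4 - 1*4) = -6 + (4 - 4) = -6 + 0 = -6)
1/x(0 - 1*10) = 1/(-6) = -⅙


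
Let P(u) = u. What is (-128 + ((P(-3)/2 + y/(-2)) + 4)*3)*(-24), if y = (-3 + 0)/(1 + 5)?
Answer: 2874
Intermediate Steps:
y = -1/2 (y = -3/6 = -3*1/6 = -1/2 ≈ -0.50000)
(-128 + ((P(-3)/2 + y/(-2)) + 4)*3)*(-24) = (-128 + ((-3/2 - 1/2/(-2)) + 4)*3)*(-24) = (-128 + ((-3*1/2 - 1/2*(-1/2)) + 4)*3)*(-24) = (-128 + ((-3/2 + 1/4) + 4)*3)*(-24) = (-128 + (-5/4 + 4)*3)*(-24) = (-128 + (11/4)*3)*(-24) = (-128 + 33/4)*(-24) = -479/4*(-24) = 2874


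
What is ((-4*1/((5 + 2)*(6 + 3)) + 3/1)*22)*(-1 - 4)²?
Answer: 101750/63 ≈ 1615.1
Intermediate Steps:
((-4*1/((5 + 2)*(6 + 3)) + 3/1)*22)*(-1 - 4)² = ((-4/(9*7) + 3*1)*22)*(-5)² = ((-4/63 + 3)*22)*25 = ((185/63)*22)*25 = (4070/63)*25 = 101750/63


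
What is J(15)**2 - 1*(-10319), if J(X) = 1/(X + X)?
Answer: 9287101/900 ≈ 10319.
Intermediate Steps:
J(X) = 1/(2*X)
J(15)**2 - 1*(-10319) = ((1/2)/15)**2 - 1*(-10319) = ((1/2)*(1/15))**2 + 10319 = (1/30)**2 + 10319 = 1/900 + 10319 = 9287101/900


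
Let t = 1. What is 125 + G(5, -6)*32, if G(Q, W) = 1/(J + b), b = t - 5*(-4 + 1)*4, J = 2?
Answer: 7907/63 ≈ 125.51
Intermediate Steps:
b = 61 (b = 1 - 5*(-4 + 1)*4 = 1 - (-15)*4 = 1 - 5*(-12) = 1 + 60 = 61)
G(Q, W) = 1/63 (G(Q, W) = 1/(2 + 61) = 1/63)
125 + G(5, -6)*32 = 125 + (1/63)*32 = 125 + 32/63 = 7907/63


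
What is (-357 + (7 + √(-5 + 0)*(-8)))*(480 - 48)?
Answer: -151200 - 3456*I*√5 ≈ -1.512e+5 - 7727.9*I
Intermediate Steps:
(-357 + (7 + √(-5 + 0)*(-8)))*(480 - 48) = (-357 + (7 + √(-5)*(-8)))*432 = (-357 + (7 + (I*√5)*(-8)))*432 = (-357 + (7 - 8*I*√5))*432 = (-350 - 8*I*√5)*432 = -151200 - 3456*I*√5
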